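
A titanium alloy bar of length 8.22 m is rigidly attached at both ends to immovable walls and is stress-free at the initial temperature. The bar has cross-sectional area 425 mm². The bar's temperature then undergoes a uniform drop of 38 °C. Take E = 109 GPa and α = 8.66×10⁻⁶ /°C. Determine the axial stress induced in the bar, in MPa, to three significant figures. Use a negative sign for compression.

Free thermal expansion αLΔT = 8.66e-6 · 8220 · -38 = -2.705 mm.
The walls impose strain ε = −(-2.705)/8220 = 3.2908e-04; σ = Eε = 109000 · 3.2908e-04 = 35.87 MPa.

35.9 MPa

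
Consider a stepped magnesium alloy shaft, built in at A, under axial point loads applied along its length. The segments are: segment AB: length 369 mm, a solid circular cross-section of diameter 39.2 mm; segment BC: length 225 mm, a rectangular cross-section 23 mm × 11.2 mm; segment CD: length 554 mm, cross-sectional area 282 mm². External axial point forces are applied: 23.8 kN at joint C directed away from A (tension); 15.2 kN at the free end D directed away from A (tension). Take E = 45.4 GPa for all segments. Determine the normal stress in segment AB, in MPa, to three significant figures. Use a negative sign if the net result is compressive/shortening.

Internal axial forces (sectioning from the free end, tension +): N_CD = 15.2 kN, N_BC = 39 kN, N_AB = 39 kN.
A_AB = 1207 mm².
σ_AB = N_AB/A_AB = 39000/1207 = 32.31 MPa.

32.3 MPa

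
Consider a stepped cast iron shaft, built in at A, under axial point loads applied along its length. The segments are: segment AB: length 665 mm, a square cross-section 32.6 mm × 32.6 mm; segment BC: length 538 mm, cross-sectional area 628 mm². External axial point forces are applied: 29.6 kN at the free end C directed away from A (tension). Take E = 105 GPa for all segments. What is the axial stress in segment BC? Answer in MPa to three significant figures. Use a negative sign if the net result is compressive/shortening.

Internal axial forces (sectioning from the free end, tension +): N_BC = 29.6 kN, N_AB = 29.6 kN.
σ_BC = N_BC/A_BC = 29600/628 = 47.13 MPa.

47.1 MPa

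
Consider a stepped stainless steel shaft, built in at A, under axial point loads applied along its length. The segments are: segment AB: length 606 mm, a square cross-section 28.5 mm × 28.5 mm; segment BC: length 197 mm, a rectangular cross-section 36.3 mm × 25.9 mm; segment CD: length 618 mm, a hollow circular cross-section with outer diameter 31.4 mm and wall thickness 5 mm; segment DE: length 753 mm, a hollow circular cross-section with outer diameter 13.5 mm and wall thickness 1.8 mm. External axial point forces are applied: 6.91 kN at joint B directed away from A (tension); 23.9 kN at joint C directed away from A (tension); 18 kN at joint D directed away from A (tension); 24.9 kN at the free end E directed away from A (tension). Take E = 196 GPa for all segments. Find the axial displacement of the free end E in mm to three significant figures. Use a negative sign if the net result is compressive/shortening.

2.12 mm

Internal axial forces (sectioning from the free end, tension +): N_DE = 24.9 kN, N_CD = 42.9 kN, N_BC = 66.8 kN, N_AB = 73.71 kN.
A_AB = 812.2 mm².
A_BC = 940.2 mm².
A_CD = 414.7 mm².
A_DE = 66.16 mm².
δ_AB = 73710·606/(812.2·196000) = 0.2806 mm
δ_BC = 66800·197/(940.2·196000) = 0.07141 mm
δ_CD = 42900·618/(414.7·196000) = 0.3262 mm
δ_DE = 24900·753/(66.16·196000) = 1.446 mm
δ = Σδ_i = 2.124 mm.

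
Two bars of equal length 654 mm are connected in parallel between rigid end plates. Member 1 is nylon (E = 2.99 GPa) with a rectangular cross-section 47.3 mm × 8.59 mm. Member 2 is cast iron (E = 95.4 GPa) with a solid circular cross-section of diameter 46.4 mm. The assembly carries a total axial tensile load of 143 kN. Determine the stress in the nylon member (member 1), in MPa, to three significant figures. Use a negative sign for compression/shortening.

2.63 MPa

A_1 = 406.3 mm².
A_2 = 1691 mm².
Equal strain + equilibrium ⇒ each member carries load in proportion to AE: A₁E₁ = 1215000 N, A₂E₂ = 161300000 N, ΣAE = 162500000 N.
σ₁ = P·E₁/ΣAE = 143000·2990/162500000 = 2.631 MPa.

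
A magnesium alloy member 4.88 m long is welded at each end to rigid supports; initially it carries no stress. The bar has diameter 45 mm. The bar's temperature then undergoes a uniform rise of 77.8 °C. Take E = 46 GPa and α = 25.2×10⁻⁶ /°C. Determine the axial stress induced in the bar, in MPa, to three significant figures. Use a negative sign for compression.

Free thermal expansion αLΔT = 25.2e-6 · 4880 · 77.8 = 9.568 mm.
The walls impose strain ε = −(9.568)/4880 = -1.9606e-03; σ = Eε = 46000 · -1.9606e-03 = -90.19 MPa.

-90.2 MPa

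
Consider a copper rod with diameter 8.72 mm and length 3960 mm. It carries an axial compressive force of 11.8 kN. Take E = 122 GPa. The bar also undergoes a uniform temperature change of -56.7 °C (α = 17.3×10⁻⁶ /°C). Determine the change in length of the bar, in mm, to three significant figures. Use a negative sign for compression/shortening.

-10.3 mm

A = 59.72 mm².
δ_mech = NL/(AE) = -11800·3960/(59.72·122000) = -6.413 mm.
δ_thermal = αLΔT = 17.3e-6·3960·-56.7 = -3.884 mm.
δ = δ_mech + δ_thermal = -10.3 mm.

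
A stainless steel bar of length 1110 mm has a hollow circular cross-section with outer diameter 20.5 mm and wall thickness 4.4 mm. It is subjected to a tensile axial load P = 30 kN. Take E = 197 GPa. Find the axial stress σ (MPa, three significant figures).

135 MPa

A = 222.6 mm².
σ = N/A = 30000/222.6 = 134.8 MPa.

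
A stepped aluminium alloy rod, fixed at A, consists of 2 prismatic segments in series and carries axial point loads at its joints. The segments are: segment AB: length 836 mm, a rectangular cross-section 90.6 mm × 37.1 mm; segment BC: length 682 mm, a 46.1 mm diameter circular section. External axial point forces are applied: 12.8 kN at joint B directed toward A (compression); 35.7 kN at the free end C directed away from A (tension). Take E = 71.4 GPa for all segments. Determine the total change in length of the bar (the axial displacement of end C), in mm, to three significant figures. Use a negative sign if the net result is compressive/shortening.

Internal axial forces (sectioning from the free end, tension +): N_BC = 35.7 kN, N_AB = 22.9 kN.
A_AB = 3361 mm².
A_BC = 1669 mm².
δ_AB = 22900·836/(3361·71400) = 0.07977 mm
δ_BC = 35700·682/(1669·71400) = 0.2043 mm
δ = Σδ_i = 0.2841 mm.

0.284 mm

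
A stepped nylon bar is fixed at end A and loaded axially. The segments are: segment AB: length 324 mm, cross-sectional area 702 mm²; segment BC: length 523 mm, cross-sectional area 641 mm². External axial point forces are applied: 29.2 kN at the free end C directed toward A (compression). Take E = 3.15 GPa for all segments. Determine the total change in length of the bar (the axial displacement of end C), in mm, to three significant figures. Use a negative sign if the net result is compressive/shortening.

Internal axial forces (sectioning from the free end, tension +): N_BC = -29.2 kN, N_AB = -29.2 kN.
δ_AB = -29200·324/(702·3150) = -4.278 mm
δ_BC = -29200·523/(641·3150) = -7.563 mm
δ = Σδ_i = -11.84 mm.

-11.8 mm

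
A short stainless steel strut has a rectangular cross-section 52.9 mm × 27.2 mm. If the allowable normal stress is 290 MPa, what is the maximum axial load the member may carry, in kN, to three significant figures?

417 kN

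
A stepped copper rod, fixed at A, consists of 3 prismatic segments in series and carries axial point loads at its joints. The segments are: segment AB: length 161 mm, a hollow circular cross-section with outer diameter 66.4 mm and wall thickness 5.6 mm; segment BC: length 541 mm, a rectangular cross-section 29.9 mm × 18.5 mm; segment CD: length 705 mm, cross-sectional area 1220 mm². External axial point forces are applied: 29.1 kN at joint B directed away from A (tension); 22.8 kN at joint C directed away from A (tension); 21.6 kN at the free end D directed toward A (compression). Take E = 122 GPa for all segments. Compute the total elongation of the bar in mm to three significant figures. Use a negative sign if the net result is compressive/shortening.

-0.0553 mm

Internal axial forces (sectioning from the free end, tension +): N_CD = -21.6 kN, N_BC = 1.2 kN, N_AB = 30.3 kN.
A_AB = 1070 mm².
A_BC = 553.1 mm².
δ_AB = 30300·161/(1070·122000) = 0.03738 mm
δ_BC = 1200·541/(553.1·122000) = 0.00962 mm
δ_CD = -21600·705/(1220·122000) = -0.1023 mm
δ = Σδ_i = -0.05531 mm.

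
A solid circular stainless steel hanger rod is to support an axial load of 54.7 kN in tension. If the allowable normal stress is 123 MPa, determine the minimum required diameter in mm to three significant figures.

23.8 mm

Required area A ≥ P/σ_allow = 54700/123 = 444.7 mm².
For a solid circular section, d ≥ √(4A/π) = 23.8 mm.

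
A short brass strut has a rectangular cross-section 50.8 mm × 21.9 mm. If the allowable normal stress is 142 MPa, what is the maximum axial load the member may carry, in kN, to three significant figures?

158 kN

A = 1113 mm².
P_max = σ_allow · A = 142 · 1113 = 158000 N = 158 kN.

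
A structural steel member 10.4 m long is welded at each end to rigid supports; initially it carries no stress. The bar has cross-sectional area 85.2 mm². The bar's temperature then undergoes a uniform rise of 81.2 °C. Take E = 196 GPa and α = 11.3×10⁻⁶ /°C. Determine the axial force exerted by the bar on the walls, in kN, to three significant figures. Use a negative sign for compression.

-15.3 kN

Free thermal expansion αLΔT = 11.3e-6 · 10400 · 81.2 = 9.543 mm.
The walls impose strain ε = −(9.543)/10400 = -9.1756e-04; σ = Eε = 196000 · -9.1756e-04 = -179.8 MPa.
Wall reaction R = σ·A = -179.8·85.2 = -15320 N = -15.32 kN.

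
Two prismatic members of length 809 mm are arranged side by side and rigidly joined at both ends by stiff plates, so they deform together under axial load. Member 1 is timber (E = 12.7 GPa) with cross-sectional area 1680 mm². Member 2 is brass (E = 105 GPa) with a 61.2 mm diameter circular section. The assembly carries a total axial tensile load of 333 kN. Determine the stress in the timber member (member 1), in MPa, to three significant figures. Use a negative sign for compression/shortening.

12.8 MPa

A_2 = 2942 mm².
Equal strain + equilibrium ⇒ each member carries load in proportion to AE: A₁E₁ = 21340000 N, A₂E₂ = 308900000 N, ΣAE = 330200000 N.
σ₁ = P·E₁/ΣAE = 333000·12700/330200000 = 12.81 MPa.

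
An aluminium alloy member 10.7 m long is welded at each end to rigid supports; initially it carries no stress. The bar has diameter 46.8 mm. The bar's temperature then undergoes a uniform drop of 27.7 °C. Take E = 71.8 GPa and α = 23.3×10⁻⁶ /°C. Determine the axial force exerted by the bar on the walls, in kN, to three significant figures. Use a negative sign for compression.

Free thermal expansion αLΔT = 23.3e-6 · 10700 · -27.7 = -6.906 mm.
The walls impose strain ε = −(-6.906)/10700 = 6.4541e-04; σ = Eε = 71800 · 6.4541e-04 = 46.34 MPa.
Wall reaction R = σ·A = 46.34·1720 = 79720 N = 79.72 kN.

79.7 kN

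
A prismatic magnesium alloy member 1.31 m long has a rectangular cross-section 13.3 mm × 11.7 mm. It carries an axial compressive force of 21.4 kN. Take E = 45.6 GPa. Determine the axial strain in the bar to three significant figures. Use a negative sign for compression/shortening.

-0.00302

A = 155.6 mm².
σ = N/A = -137.5 MPa; ε = σ/E = -137.5/45600 = -3.016e-03.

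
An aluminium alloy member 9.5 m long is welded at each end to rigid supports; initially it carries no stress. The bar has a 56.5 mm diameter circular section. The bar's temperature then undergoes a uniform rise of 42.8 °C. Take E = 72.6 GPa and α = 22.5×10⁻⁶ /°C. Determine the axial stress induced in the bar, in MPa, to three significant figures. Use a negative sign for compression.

Free thermal expansion αLΔT = 22.5e-6 · 9500 · 42.8 = 9.148 mm.
The walls impose strain ε = −(9.148)/9500 = -9.6300e-04; σ = Eε = 72600 · -9.6300e-04 = -69.91 MPa.

-69.9 MPa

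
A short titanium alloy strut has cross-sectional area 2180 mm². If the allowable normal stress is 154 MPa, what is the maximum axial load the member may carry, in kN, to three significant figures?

P_max = σ_allow · A = 154 · 2180 = 335700 N = 335.7 kN.

336 kN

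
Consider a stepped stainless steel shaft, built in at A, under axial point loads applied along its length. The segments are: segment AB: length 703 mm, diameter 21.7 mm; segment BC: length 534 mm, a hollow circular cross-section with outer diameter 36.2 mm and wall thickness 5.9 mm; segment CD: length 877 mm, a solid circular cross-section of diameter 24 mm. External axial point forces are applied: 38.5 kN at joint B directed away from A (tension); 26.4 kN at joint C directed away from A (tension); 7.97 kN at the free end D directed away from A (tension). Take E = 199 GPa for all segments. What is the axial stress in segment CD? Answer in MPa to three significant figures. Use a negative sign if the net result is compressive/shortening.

Internal axial forces (sectioning from the free end, tension +): N_CD = 7.97 kN, N_BC = 34.37 kN, N_AB = 72.87 kN.
A_CD = 452.4 mm².
σ_CD = N_CD/A_CD = 7970/452.4 = 17.62 MPa.

17.6 MPa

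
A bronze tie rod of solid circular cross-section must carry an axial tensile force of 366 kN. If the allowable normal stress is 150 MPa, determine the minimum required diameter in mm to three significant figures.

Required area A ≥ P/σ_allow = 366000/150 = 2440 mm².
For a solid circular section, d ≥ √(4A/π) = 55.74 mm.

55.7 mm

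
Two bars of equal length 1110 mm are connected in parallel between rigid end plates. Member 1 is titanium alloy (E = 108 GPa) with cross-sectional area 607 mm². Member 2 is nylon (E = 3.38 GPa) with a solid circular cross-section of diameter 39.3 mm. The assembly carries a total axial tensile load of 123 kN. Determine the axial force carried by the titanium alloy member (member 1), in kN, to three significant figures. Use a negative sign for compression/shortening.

116 kN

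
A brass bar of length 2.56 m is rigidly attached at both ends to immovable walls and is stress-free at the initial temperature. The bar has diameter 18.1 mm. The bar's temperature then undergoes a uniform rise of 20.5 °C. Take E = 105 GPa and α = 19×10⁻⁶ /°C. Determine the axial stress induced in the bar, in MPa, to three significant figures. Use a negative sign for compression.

-40.9 MPa

Free thermal expansion αLΔT = 19e-6 · 2560 · 20.5 = 0.9971 mm.
The walls impose strain ε = −(0.9971)/2560 = -3.8950e-04; σ = Eε = 105000 · -3.8950e-04 = -40.9 MPa.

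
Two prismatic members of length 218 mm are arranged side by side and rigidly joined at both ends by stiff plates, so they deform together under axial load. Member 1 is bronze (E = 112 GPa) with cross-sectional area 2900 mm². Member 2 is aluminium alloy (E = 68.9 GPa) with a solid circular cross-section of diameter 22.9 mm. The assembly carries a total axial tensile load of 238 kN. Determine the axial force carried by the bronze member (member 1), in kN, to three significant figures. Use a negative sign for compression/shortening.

A_2 = 411.9 mm².
Equal strain + equilibrium ⇒ each member carries load in proportion to AE: A₁E₁ = 324800000 N, A₂E₂ = 28380000 N, ΣAE = 353200000 N.
F₁ = P·A₁E₁/ΣAE = 238000·324800000/353200000 = 218900 N.

219 kN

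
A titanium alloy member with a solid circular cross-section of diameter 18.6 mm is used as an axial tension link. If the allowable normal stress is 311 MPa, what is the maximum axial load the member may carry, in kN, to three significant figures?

A = 271.7 mm².
P_max = σ_allow · A = 311 · 271.7 = 84500 N = 84.5 kN.

84.5 kN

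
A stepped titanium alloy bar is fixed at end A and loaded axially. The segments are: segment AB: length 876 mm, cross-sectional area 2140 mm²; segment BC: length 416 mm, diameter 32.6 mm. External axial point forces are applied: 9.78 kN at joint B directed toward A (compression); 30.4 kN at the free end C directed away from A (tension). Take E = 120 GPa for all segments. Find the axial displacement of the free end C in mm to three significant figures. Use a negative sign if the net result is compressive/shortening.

Internal axial forces (sectioning from the free end, tension +): N_BC = 30.4 kN, N_AB = 20.62 kN.
A_BC = 834.7 mm².
δ_AB = 20620·876/(2140·120000) = 0.07034 mm
δ_BC = 30400·416/(834.7·120000) = 0.1263 mm
δ = Σδ_i = 0.1966 mm.

0.197 mm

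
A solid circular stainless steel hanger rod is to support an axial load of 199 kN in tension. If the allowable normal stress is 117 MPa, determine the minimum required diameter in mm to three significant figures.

46.5 mm

Required area A ≥ P/σ_allow = 199000/117 = 1701 mm².
For a solid circular section, d ≥ √(4A/π) = 46.54 mm.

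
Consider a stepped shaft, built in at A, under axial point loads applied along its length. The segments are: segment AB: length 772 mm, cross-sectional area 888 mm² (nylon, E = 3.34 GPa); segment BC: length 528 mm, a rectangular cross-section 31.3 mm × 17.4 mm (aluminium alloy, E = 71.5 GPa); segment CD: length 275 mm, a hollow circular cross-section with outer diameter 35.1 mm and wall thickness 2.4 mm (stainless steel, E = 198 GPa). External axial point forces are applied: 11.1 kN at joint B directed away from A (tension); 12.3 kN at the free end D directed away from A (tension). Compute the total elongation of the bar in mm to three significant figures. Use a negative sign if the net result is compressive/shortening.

Internal axial forces (sectioning from the free end, tension +): N_CD = 12.3 kN, N_BC = 12.3 kN, N_AB = 23.4 kN.
A_BC = 544.6 mm².
A_CD = 246.6 mm².
δ_AB = 23400·772/(888·3340) = 6.091 mm
δ_BC = 12300·528/(544.6·71500) = 0.1668 mm
δ_CD = 12300·275/(246.6·198000) = 0.06929 mm
δ = Σδ_i = 6.327 mm.

6.33 mm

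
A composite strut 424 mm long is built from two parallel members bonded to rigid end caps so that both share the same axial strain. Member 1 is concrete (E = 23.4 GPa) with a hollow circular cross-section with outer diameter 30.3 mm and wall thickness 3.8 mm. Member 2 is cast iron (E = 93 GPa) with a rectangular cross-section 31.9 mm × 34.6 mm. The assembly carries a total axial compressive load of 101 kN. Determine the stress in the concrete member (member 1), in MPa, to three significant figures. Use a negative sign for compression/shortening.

-21.5 MPa

A_1 = 316.4 mm².
A_2 = 1104 mm².
Equal strain + equilibrium ⇒ each member carries load in proportion to AE: A₁E₁ = 7403000 N, A₂E₂ = 102600000 N, ΣAE = 110100000 N.
σ₁ = P·E₁/ΣAE = -101000·23400/110100000 = -21.48 MPa.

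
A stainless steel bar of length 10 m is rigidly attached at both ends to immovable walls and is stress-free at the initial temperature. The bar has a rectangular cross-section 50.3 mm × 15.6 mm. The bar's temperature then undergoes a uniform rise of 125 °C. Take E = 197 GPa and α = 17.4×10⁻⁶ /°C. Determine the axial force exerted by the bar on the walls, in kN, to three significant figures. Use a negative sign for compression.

Free thermal expansion αLΔT = 17.4e-6 · 10000 · 125 = 21.75 mm.
The walls impose strain ε = −(21.75)/10000 = -2.1750e-03; σ = Eε = 197000 · -2.1750e-03 = -428.5 MPa.
Wall reaction R = σ·A = -428.5·784.7 = -336200 N = -336.2 kN.

-336 kN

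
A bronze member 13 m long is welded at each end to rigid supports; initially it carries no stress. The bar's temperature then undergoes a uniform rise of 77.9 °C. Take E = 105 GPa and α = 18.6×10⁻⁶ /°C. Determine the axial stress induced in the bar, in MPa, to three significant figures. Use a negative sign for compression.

-152 MPa

Free thermal expansion αLΔT = 18.6e-6 · 13000 · 77.9 = 18.84 mm.
The walls impose strain ε = −(18.84)/13000 = -1.4489e-03; σ = Eε = 105000 · -1.4489e-03 = -152.1 MPa.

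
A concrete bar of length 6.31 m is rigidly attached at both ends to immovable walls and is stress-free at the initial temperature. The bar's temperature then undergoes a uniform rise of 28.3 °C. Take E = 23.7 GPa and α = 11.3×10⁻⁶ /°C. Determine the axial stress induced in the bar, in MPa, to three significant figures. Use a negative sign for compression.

Free thermal expansion αLΔT = 11.3e-6 · 6310 · 28.3 = 2.018 mm.
The walls impose strain ε = −(2.018)/6310 = -3.1979e-04; σ = Eε = 23700 · -3.1979e-04 = -7.579 MPa.

-7.58 MPa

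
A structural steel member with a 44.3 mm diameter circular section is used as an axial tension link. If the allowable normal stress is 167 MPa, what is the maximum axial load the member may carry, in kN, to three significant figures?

A = 1541 mm².
P_max = σ_allow · A = 167 · 1541 = 257400 N = 257.4 kN.

257 kN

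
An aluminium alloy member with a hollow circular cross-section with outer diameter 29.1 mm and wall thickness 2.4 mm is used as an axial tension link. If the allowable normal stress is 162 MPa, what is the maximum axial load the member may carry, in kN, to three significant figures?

A = 201.3 mm².
P_max = σ_allow · A = 162 · 201.3 = 32610 N = 32.61 kN.

32.6 kN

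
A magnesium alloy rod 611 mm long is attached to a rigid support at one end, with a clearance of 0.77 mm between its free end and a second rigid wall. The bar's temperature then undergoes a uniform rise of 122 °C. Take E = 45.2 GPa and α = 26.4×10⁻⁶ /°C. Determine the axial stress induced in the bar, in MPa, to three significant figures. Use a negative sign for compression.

-88.6 MPa

Free thermal expansion αLΔT = 26.4e-6 · 611 · 122 = 1.968 mm.
The walls engage after the gap closes; constrained expansion = 1.968 − 0.77 = 1.198 mm.
The walls impose strain ε = −(1.198)/611 = -1.9606e-03; σ = Eε = 45200 · -1.9606e-03 = -88.62 MPa.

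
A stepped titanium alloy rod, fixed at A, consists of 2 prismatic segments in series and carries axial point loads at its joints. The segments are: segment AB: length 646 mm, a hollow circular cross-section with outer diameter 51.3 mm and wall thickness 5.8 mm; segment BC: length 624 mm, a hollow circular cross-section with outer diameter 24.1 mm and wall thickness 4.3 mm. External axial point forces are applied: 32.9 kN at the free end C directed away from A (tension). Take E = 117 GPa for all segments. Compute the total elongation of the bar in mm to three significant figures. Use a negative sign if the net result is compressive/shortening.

0.875 mm

Internal axial forces (sectioning from the free end, tension +): N_BC = 32.9 kN, N_AB = 32.9 kN.
A_AB = 829.1 mm².
A_BC = 267.5 mm².
δ_AB = 32900·646/(829.1·117000) = 0.2191 mm
δ_BC = 32900·624/(267.5·117000) = 0.656 mm
δ = Σδ_i = 0.8751 mm.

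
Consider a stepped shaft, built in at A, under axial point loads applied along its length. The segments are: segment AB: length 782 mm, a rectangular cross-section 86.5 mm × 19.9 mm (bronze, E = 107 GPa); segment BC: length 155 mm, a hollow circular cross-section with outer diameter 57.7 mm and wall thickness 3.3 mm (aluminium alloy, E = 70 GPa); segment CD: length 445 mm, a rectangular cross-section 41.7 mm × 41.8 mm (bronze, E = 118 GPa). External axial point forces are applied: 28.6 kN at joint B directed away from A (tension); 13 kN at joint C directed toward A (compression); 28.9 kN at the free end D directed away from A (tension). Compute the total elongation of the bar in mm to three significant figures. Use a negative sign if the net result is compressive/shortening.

Internal axial forces (sectioning from the free end, tension +): N_CD = 28.9 kN, N_BC = 15.9 kN, N_AB = 44.5 kN.
A_AB = 1721 mm².
A_BC = 564 mm².
A_CD = 1743 mm².
δ_AB = 44500·782/(1721·107000) = 0.1889 mm
δ_BC = 15900·155/(564·70000) = 0.06243 mm
δ_CD = 28900·445/(1743·118000) = 0.06253 mm
δ = Σδ_i = 0.3139 mm.

0.314 mm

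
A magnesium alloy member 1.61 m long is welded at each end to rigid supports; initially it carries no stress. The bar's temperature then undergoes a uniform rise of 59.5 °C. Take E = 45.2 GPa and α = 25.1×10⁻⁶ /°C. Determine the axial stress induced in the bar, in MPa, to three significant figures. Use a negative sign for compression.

-67.5 MPa

Free thermal expansion αLΔT = 25.1e-6 · 1610 · 59.5 = 2.404 mm.
The walls impose strain ε = −(2.404)/1610 = -1.4935e-03; σ = Eε = 45200 · -1.4935e-03 = -67.5 MPa.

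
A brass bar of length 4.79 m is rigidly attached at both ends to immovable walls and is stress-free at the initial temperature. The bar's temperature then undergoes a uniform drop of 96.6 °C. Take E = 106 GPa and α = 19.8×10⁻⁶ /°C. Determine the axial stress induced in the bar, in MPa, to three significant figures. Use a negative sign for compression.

203 MPa

Free thermal expansion αLΔT = 19.8e-6 · 4790 · -96.6 = -9.162 mm.
The walls impose strain ε = −(-9.162)/4790 = 1.9127e-03; σ = Eε = 106000 · 1.9127e-03 = 202.7 MPa.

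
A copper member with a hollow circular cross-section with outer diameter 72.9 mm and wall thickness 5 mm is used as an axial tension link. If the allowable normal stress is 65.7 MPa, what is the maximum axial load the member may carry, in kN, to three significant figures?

70.1 kN

A = 1067 mm².
P_max = σ_allow · A = 65.7 · 1067 = 70070 N = 70.07 kN.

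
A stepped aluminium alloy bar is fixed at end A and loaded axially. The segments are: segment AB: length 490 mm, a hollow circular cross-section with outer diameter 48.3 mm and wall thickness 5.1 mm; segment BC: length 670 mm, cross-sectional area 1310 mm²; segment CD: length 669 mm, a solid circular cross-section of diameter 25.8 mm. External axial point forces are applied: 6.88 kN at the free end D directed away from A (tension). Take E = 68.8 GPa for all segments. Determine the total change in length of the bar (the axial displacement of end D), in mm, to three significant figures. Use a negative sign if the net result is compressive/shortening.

Internal axial forces (sectioning from the free end, tension +): N_CD = 6.88 kN, N_BC = 6.88 kN, N_AB = 6.88 kN.
A_AB = 692.2 mm².
A_CD = 522.8 mm².
δ_AB = 6880·490/(692.2·68800) = 0.07079 mm
δ_BC = 6880·670/(1310·68800) = 0.05115 mm
δ_CD = 6880·669/(522.8·68800) = 0.128 mm
δ = Σδ_i = 0.2499 mm.

0.250 mm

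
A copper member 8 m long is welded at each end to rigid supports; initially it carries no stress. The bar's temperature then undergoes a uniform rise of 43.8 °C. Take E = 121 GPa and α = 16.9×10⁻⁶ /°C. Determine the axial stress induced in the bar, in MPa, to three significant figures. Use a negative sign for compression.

Free thermal expansion αLΔT = 16.9e-6 · 8000 · 43.8 = 5.922 mm.
The walls impose strain ε = −(5.922)/8000 = -7.4022e-04; σ = Eε = 121000 · -7.4022e-04 = -89.57 MPa.

-89.6 MPa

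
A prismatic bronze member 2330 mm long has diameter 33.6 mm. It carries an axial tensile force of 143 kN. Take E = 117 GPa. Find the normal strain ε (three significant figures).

A = 886.7 mm².
σ = N/A = 161.3 MPa; ε = σ/E = 161.3/117000 = 1.378e-03.

0.00138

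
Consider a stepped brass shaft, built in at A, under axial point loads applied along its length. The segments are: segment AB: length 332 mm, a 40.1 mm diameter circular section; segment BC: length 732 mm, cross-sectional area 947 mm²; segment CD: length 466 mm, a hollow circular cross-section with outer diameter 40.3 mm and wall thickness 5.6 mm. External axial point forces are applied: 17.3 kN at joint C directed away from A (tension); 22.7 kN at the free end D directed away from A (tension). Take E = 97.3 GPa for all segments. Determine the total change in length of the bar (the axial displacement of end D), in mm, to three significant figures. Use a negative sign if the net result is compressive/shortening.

0.604 mm

Internal axial forces (sectioning from the free end, tension +): N_CD = 22.7 kN, N_BC = 40 kN, N_AB = 40 kN.
A_AB = 1263 mm².
A_CD = 610.5 mm².
δ_AB = 40000·332/(1263·97300) = 0.1081 mm
δ_BC = 40000·732/(947·97300) = 0.3178 mm
δ_CD = 22700·466/(610.5·97300) = 0.1781 mm
δ = Σδ_i = 0.6039 mm.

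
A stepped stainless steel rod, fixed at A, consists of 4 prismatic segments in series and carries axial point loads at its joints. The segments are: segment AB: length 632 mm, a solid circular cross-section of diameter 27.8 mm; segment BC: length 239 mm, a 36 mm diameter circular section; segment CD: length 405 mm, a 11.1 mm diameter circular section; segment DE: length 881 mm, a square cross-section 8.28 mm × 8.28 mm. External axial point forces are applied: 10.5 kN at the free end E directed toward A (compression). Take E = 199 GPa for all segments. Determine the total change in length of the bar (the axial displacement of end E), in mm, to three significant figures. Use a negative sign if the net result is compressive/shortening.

-0.966 mm

Internal axial forces (sectioning from the free end, tension +): N_DE = -10.5 kN, N_CD = -10.5 kN, N_BC = -10.5 kN, N_AB = -10.5 kN.
A_AB = 607 mm².
A_BC = 1018 mm².
A_CD = 96.77 mm².
A_DE = 68.56 mm².
δ_AB = -10500·632/(607·199000) = -0.05494 mm
δ_BC = -10500·239/(1018·199000) = -0.01239 mm
δ_CD = -10500·405/(96.77·199000) = -0.2208 mm
δ_DE = -10500·881/(68.56·199000) = -0.678 mm
δ = Σδ_i = -0.9662 mm.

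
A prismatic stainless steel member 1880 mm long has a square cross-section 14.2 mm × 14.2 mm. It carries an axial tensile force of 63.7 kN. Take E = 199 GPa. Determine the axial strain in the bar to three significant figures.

A = 201.6 mm².
σ = N/A = 315.9 MPa; ε = σ/E = 315.9/199000 = 1.587e-03.

0.00159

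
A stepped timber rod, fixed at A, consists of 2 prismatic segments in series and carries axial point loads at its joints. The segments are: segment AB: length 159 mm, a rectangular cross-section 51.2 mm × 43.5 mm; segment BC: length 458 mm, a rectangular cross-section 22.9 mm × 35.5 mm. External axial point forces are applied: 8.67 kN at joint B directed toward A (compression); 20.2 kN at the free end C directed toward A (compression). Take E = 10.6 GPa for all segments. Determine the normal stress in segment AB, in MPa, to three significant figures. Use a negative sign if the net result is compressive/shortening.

Internal axial forces (sectioning from the free end, tension +): N_BC = -20.2 kN, N_AB = -28.87 kN.
A_AB = 2227 mm².
σ_AB = N_AB/A_AB = -28870/2227 = -12.96 MPa.

-13.0 MPa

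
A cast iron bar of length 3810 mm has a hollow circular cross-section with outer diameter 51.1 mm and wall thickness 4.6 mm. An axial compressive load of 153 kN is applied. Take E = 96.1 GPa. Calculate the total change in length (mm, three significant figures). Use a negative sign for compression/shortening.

A = 672 mm².
δ_mech = NL/(AE) = -153000·3810/(672·96100) = -9.027 mm.

-9.03 mm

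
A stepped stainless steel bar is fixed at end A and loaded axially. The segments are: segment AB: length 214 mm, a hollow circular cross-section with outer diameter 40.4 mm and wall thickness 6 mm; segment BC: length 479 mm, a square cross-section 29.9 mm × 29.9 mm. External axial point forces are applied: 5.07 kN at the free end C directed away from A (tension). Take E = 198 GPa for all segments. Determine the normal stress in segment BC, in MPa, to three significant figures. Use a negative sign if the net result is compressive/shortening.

Internal axial forces (sectioning from the free end, tension +): N_BC = 5.07 kN, N_AB = 5.07 kN.
A_BC = 894 mm².
σ_BC = N_BC/A_BC = 5070/894 = 5.671 MPa.

5.67 MPa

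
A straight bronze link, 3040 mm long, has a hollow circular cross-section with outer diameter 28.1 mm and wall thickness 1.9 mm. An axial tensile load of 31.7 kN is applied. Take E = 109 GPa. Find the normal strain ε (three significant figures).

A = 156.4 mm².
σ = N/A = 202.7 MPa; ε = σ/E = 202.7/109000 = 1.860e-03.

0.00186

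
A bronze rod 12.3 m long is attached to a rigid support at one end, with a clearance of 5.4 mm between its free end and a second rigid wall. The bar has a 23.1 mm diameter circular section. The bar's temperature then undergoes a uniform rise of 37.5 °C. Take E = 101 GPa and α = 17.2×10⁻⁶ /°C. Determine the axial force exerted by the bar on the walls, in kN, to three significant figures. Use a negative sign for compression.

Free thermal expansion αLΔT = 17.2e-6 · 12300 · 37.5 = 7.933 mm.
The walls engage after the gap closes; constrained expansion = 7.933 − 5.4 = 2.533 mm.
The walls impose strain ε = −(2.533)/12300 = -2.0598e-04; σ = Eε = 101000 · -2.0598e-04 = -20.8 MPa.
Wall reaction R = σ·A = -20.8·419.1 = -8719 N = -8.719 kN.

-8.72 kN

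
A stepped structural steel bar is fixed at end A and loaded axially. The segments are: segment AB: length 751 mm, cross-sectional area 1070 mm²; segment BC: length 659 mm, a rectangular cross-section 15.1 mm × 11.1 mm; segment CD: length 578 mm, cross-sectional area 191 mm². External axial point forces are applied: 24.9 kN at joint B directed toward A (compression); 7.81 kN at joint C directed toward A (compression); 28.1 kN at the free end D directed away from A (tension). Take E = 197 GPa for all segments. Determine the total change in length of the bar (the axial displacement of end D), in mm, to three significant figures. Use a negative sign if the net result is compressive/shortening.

0.820 mm

Internal axial forces (sectioning from the free end, tension +): N_CD = 28.1 kN, N_BC = 20.29 kN, N_AB = -4.61 kN.
A_BC = 167.6 mm².
δ_AB = -4610·751/(1070·197000) = -0.01642 mm
δ_BC = 20290·659/(167.6·197000) = 0.4049 mm
δ_CD = 28100·578/(191·197000) = 0.4317 mm
δ = Σδ_i = 0.8202 mm.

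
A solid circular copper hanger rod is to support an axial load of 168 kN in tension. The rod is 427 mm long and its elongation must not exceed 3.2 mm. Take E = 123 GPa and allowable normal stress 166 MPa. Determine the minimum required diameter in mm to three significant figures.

35.9 mm

Required area A ≥ P/σ_allow = 168000/166 = 1012 mm².
For a solid circular section, d ≥ √(4A/π) = 35.9 mm.
Elongation limit: A ≥ PL/(Eδ_allow) = 168000·427/(123000·3.2) = 182.3 mm² ⇒ d ≥ 15.23 mm.
The stress limit governs.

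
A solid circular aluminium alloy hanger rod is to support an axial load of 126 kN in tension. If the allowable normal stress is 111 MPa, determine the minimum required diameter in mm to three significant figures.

Required area A ≥ P/σ_allow = 126000/111 = 1135 mm².
For a solid circular section, d ≥ √(4A/π) = 38.02 mm.

38.0 mm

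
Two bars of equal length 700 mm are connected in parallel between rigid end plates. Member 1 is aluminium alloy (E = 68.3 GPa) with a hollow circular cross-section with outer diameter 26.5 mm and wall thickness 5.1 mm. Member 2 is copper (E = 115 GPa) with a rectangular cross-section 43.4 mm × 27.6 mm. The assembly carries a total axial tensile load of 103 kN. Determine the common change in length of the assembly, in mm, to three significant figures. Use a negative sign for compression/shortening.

A_1 = 342.9 mm².
A_2 = 1198 mm².
Equal strain + equilibrium ⇒ each member carries load in proportion to AE: A₁E₁ = 23420000 N, A₂E₂ = 137800000 N, ΣAE = 161200000 N.
δ = PL/ΣAE = 103000·700/161200000 = 0.4474 mm.

0.447 mm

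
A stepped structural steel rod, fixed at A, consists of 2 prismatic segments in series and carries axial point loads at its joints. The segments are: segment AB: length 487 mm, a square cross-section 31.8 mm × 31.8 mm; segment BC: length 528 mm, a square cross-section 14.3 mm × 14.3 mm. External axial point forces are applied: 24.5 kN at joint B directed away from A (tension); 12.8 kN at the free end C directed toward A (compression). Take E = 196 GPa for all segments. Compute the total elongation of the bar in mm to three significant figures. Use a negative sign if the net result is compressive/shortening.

Internal axial forces (sectioning from the free end, tension +): N_BC = -12.8 kN, N_AB = 11.7 kN.
A_AB = 1011 mm².
A_BC = 204.5 mm².
δ_AB = 11700·487/(1011·196000) = 0.02875 mm
δ_BC = -12800·528/(204.5·196000) = -0.1686 mm
δ = Σδ_i = -0.1399 mm.

-0.140 mm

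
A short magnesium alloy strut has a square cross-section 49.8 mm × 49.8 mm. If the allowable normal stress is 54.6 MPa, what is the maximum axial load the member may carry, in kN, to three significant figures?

135 kN

A = 2480 mm².
P_max = σ_allow · A = 54.6 · 2480 = 135400 N = 135.4 kN.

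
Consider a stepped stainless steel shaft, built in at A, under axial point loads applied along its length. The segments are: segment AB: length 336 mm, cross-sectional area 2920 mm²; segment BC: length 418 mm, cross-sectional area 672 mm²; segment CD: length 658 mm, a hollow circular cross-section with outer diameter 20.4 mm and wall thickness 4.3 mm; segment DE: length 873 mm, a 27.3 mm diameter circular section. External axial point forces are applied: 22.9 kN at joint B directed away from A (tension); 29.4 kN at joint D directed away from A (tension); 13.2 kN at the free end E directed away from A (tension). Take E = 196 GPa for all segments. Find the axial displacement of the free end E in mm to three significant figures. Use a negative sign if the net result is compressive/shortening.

Internal axial forces (sectioning from the free end, tension +): N_DE = 13.2 kN, N_CD = 42.6 kN, N_BC = 42.6 kN, N_AB = 65.5 kN.
A_CD = 217.5 mm².
A_DE = 585.3 mm².
δ_AB = 65500·336/(2920·196000) = 0.03845 mm
δ_BC = 42600·418/(672·196000) = 0.1352 mm
δ_CD = 42600·658/(217.5·196000) = 0.6576 mm
δ_DE = 13200·873/(585.3·196000) = 0.1004 mm
δ = Σδ_i = 0.9317 mm.

0.932 mm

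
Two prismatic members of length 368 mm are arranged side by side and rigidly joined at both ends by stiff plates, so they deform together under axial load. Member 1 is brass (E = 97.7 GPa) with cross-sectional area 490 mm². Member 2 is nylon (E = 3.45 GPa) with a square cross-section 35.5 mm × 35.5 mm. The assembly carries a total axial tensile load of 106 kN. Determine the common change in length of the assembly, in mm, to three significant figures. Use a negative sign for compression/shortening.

0.747 mm

A_2 = 1260 mm².
Equal strain + equilibrium ⇒ each member carries load in proportion to AE: A₁E₁ = 47870000 N, A₂E₂ = 4348000 N, ΣAE = 52220000 N.
δ = PL/ΣAE = 106000·368/52220000 = 0.747 mm.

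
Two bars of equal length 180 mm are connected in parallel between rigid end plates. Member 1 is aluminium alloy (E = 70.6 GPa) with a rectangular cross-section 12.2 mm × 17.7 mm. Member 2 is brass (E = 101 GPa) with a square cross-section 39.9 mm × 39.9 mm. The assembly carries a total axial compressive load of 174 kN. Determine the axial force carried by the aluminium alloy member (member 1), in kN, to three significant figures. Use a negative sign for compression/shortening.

A_1 = 215.9 mm².
A_2 = 1592 mm².
Equal strain + equilibrium ⇒ each member carries load in proportion to AE: A₁E₁ = 15250000 N, A₂E₂ = 160800000 N, ΣAE = 176000000 N.
F₁ = P·A₁E₁/ΣAE = -174000·15250000/176000000 = -15070 N.

-15.1 kN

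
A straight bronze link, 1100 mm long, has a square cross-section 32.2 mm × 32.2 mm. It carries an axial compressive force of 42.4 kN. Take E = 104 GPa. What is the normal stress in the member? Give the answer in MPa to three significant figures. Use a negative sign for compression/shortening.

-40.9 MPa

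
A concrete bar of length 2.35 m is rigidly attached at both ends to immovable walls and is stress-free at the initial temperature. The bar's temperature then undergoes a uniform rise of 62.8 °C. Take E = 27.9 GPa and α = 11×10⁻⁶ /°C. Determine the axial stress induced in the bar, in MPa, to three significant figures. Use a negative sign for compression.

-19.3 MPa

Free thermal expansion αLΔT = 11e-6 · 2350 · 62.8 = 1.623 mm.
The walls impose strain ε = −(1.623)/2350 = -6.9080e-04; σ = Eε = 27900 · -6.9080e-04 = -19.27 MPa.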